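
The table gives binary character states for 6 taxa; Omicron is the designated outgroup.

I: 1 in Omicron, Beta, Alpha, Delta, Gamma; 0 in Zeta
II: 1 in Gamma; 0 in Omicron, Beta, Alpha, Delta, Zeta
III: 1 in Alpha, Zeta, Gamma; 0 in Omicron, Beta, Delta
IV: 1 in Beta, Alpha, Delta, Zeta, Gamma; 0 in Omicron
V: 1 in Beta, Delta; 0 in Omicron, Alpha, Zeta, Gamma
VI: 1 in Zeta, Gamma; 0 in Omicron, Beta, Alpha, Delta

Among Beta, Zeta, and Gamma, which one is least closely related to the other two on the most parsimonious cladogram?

Character polarity is set by the outgroup: the derived state is whichever differs from the outgroup's state, so for I the derived state is '0', and for the remaining characters it is '1'.
I (derived state '0') is unique to Zeta (autapomorphy; uninformative for grouping).
II: derived state '1' in Gamma only — an autapomorphy, so it tells us nothing about relationships among taxa.
Only Alpha, Gamma, and Zeta show the derived state '1' for III, supporting them as a clade.
IV (derived state '1') is shared by all ingroup taxa — unites the whole ingroup.
V (derived state '1') is shared by Beta and Delta — a synapomorphy uniting that clade.
VI: derived state '1' in Gamma and Zeta only — synapomorphy for {Gamma, Zeta}.
Most parsimonious ingroup topology: ((Beta,Delta),(Alpha,(Zeta,Gamma))).
Zeta and Gamma share a more recent common ancestor with each other than either does with Beta, so Beta is the least closely related of the three.

Beta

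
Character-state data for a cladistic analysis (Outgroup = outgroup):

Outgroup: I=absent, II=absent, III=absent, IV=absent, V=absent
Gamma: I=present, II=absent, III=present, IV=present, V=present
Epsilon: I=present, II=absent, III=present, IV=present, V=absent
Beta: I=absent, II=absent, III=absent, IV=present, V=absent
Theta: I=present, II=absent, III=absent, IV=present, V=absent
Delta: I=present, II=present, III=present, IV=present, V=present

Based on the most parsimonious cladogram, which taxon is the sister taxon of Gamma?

The outgroup has state 'absent' for every character, so 'present' is the derived state throughout.
Only Delta, Epsilon, Gamma, and Theta show the derived state 'present' for I, supporting them as a clade.
II (derived state 'present') is unique to Delta (autapomorphy; uninformative for grouping).
III: derived state 'present' in Delta, Epsilon, and Gamma only — synapomorphy for {Delta, Epsilon, Gamma}.
All ingroup taxa share the derived state 'present' for IV; it defines the ingroup but does not resolve relationships within it.
V (derived state 'present') is shared by Delta and Gamma — a synapomorphy uniting that clade.
Most parsimonious ingroup topology: ((((Gamma,Delta),Epsilon),Theta),Beta).
Gamma and Delta form a cherry on this tree, so they are sister taxa.

Delta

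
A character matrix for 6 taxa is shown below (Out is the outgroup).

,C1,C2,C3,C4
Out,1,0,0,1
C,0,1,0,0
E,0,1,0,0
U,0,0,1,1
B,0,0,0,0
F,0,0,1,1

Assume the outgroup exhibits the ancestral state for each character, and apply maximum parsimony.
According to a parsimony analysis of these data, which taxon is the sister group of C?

Character polarity is set by the outgroup: the derived state is whichever differs from the outgroup's state, so for C1, C4 the derived state is '0', and for the remaining characters it is '1'.
All ingroup taxa share the derived state '0' for C1; it defines the ingroup but does not resolve relationships within it.
Only C and E show the derived state '1' for C2, supporting them as a clade.
Only F and U show the derived state '1' for C3, supporting them as a clade.
C4 (derived state '0') is shared by B, C, and E — a synapomorphy uniting that clade.
Most parsimonious ingroup topology: (((C,E),B),(U,F)).
C and E form a cherry on this tree, so they are sister taxa.

E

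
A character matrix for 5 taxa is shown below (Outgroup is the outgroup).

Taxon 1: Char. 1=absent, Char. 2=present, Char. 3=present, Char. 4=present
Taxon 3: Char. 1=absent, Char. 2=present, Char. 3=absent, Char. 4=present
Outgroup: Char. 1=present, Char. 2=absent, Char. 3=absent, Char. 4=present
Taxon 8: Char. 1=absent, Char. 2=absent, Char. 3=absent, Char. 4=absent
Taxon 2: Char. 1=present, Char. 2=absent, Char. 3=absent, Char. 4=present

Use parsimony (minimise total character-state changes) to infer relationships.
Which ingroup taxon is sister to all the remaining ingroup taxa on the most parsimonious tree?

Taxon 2

Character polarity is set by the outgroup: the derived state is whichever differs from the outgroup's state, so for Char. 1, Char. 4 the derived state is 'absent', and for the remaining characters it is 'present'.
Char. 1: derived state 'absent' in Taxon 1, Taxon 3, and Taxon 8 only — synapomorphy for {Taxon 1, Taxon 3, Taxon 8}.
Only Taxon 1 and Taxon 3 show the derived state 'present' for Char. 2, supporting them as a clade.
Char. 3 (derived state 'present') is unique to Taxon 1 (autapomorphy; uninformative for grouping).
Char. 4 (derived state 'absent') is unique to Taxon 8 (autapomorphy; uninformative for grouping).
Most parsimonious ingroup topology: (Taxon 2,(Taxon 8,(Taxon 1,Taxon 3))).
Taxon 2 is sister to the clade containing all other ingroup taxa, so it is the earliest-diverging (most basal) ingroup lineage.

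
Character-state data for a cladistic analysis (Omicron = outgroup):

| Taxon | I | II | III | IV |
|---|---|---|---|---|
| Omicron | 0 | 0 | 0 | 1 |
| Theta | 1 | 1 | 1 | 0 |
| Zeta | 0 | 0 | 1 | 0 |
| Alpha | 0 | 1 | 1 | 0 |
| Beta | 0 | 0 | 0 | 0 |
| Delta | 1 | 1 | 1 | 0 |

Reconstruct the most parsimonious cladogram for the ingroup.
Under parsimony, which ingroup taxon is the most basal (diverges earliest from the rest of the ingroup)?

Character polarity is set by the outgroup: the derived state is whichever differs from the outgroup's state, so for IV the derived state is '0', and for the remaining characters it is '1'.
Only Delta and Theta show the derived state '1' for I, supporting them as a clade.
Only Alpha, Delta, and Theta show the derived state '1' for II, supporting them as a clade.
III (derived state '1') is shared by Alpha, Delta, Theta, and Zeta — a synapomorphy uniting that clade.
All ingroup taxa share the derived state '0' for IV; it defines the ingroup but does not resolve relationships within it.
Most parsimonious ingroup topology: ((((Theta,Delta),Alpha),Zeta),Beta).
Beta is sister to the clade containing all other ingroup taxa, so it is the earliest-diverging (most basal) ingroup lineage.

Beta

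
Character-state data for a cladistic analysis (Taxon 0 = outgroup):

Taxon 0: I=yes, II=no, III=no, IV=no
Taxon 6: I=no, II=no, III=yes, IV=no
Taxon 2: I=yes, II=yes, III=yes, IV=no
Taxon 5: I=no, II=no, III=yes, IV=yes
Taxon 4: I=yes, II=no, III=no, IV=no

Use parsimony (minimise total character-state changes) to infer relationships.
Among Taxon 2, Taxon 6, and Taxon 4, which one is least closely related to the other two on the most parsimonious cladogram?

Taxon 4

Character polarity is set by the outgroup: the derived state is whichever differs from the outgroup's state, so for I the derived state is 'no', and for the remaining characters it is 'yes'.
I (derived state 'no') is shared by Taxon 5 and Taxon 6 — a synapomorphy uniting that clade.
II (derived state 'yes') is unique to Taxon 2 (autapomorphy; uninformative for grouping).
Only Taxon 2, Taxon 5, and Taxon 6 show the derived state 'yes' for III, supporting them as a clade.
IV (derived state 'yes') is unique to Taxon 5 (autapomorphy; uninformative for grouping).
Most parsimonious ingroup topology: (((Taxon 6,Taxon 5),Taxon 2),Taxon 4).
Taxon 6 and Taxon 2 share a more recent common ancestor with each other than either does with Taxon 4, so Taxon 4 is the least closely related of the three.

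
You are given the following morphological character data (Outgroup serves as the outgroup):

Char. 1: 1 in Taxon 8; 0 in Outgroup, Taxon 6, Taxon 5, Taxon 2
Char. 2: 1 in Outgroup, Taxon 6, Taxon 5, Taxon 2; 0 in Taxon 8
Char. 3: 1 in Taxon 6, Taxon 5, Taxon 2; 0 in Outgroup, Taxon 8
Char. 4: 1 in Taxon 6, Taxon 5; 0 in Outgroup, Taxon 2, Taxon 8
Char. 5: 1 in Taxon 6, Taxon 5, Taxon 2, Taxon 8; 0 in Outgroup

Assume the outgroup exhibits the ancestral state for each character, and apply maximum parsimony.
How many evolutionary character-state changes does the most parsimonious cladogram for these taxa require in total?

Character polarity is set by the outgroup: the derived state is whichever differs from the outgroup's state, so for Char. 2 the derived state is '0', and for the remaining characters it is '1'.
Char. 1 (derived state '1') is unique to Taxon 8 (autapomorphy; uninformative for grouping).
Char. 2: derived state '0' in Taxon 8 only — an autapomorphy, so it tells us nothing about relationships among taxa.
Char. 3 (derived state '1') is shared by Taxon 2, Taxon 5, and Taxon 6 — a synapomorphy uniting that clade.
Char. 4 (derived state '1') is shared by Taxon 5 and Taxon 6 — a synapomorphy uniting that clade.
All ingroup taxa share the derived state '1' for Char. 5; it defines the ingroup but does not resolve relationships within it.
Most parsimonious ingroup topology: (((Taxon 6,Taxon 5),Taxon 2),Taxon 8).
Changes per character on this tree: Char. 1: 1; Char. 2: 1; Char. 3: 1; Char. 4: 1; Char. 5: 1.
Total = 5.

5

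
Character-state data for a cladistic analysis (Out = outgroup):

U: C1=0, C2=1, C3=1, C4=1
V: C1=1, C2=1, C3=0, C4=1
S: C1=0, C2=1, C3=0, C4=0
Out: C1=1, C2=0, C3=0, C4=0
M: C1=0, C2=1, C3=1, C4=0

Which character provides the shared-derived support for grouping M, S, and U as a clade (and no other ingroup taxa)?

C1

Character polarity is set by the outgroup: the derived state is whichever differs from the outgroup's state, so for C1 the derived state is '0', and for the remaining characters it is '1'.
Only M, S, and U show the derived state '0' for C1, supporting them as a clade.
C2 (derived state '1') is shared by all ingroup taxa — unites the whole ingroup.
C3: derived state '1' in M and U only — synapomorphy for {M, U}.
C4 groups U and V, which is incompatible with the clades supported by the remaining characters; treating it as convergent (homoplasy) costs fewer steps than any alternative tree.
Most parsimonious ingroup topology: (V,((U,M),S)).
The clade {M, S, U} is supported by C1: its derived state '0' occurs in exactly those taxa and in no other taxon (including the outgroup).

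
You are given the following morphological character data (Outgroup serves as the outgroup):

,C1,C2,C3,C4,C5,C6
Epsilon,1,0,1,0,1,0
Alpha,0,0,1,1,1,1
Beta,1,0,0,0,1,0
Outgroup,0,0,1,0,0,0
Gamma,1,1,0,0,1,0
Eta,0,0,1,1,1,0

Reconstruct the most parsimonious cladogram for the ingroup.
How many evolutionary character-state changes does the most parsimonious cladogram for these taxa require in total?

6

Character polarity is set by the outgroup: the derived state is whichever differs from the outgroup's state, so for C3 the derived state is '0', and for the remaining characters it is '1'.
C1: derived state '1' in Beta, Epsilon, and Gamma only — synapomorphy for {Beta, Epsilon, Gamma}.
C2: derived state '1' in Gamma only — an autapomorphy, so it tells us nothing about relationships among taxa.
C3: derived state '0' in Beta and Gamma only — synapomorphy for {Beta, Gamma}.
Only Alpha and Eta show the derived state '1' for C4, supporting them as a clade.
C5 (derived state '1') is shared by all ingroup taxa — unites the whole ingroup.
C6 (derived state '1') is unique to Alpha (autapomorphy; uninformative for grouping).
Most parsimonious ingroup topology: ((Alpha,Eta),(Epsilon,(Beta,Gamma))).
Changes per character on this tree: C1: 1; C2: 1; C3: 1; C4: 1; C5: 1; C6: 1.
Total = 6.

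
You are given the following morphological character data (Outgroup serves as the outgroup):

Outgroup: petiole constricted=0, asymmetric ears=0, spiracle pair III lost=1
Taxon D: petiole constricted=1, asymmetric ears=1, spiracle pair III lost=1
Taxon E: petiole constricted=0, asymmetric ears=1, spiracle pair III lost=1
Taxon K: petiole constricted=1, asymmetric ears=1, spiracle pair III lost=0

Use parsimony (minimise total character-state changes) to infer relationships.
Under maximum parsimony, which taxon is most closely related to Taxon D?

Taxon K

Character polarity is set by the outgroup: the derived state is whichever differs from the outgroup's state, so for spiracle pair III lost the derived state is '0', and for the remaining characters it is '1'.
petiole constricted: derived state '1' in Taxon D and Taxon K only — synapomorphy for {Taxon D, Taxon K}.
All ingroup taxa share the derived state '1' for asymmetric ears; it defines the ingroup but does not resolve relationships within it.
spiracle pair III lost: derived state '0' in Taxon K only — an autapomorphy, so it tells us nothing about relationships among taxa.
Most parsimonious ingroup topology: ((Taxon D,Taxon K),Taxon E).
Taxon D and Taxon K form a cherry on this tree, so they are sister taxa.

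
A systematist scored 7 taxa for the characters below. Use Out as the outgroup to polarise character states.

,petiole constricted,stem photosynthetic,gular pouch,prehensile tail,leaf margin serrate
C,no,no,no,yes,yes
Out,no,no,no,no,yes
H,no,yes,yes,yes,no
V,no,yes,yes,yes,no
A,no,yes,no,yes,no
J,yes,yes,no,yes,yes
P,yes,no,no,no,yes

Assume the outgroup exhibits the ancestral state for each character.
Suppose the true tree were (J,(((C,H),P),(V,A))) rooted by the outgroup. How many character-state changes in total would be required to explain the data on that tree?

Map each character onto (J,(((C,H),P),(V,A))) (rooted by Out) and count the minimum state changes it requires (Fitch parsimony):
petiole constricted: 2; stem photosynthetic: 3; gular pouch: 2; prehensile tail: 2; leaf margin serrate: 2.
Total tree length = 11.

11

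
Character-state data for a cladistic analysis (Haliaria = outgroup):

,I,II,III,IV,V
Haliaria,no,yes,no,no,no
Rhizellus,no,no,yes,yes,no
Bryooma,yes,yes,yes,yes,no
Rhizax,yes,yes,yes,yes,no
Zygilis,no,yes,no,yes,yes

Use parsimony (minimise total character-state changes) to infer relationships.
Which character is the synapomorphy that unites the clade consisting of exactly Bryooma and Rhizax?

I

Character polarity is set by the outgroup: the derived state is whichever differs from the outgroup's state, so for II the derived state is 'no', and for the remaining characters it is 'yes'.
I: derived state 'yes' in Bryooma and Rhizax only — synapomorphy for {Bryooma, Rhizax}.
II: derived state 'no' in Rhizellus only — an autapomorphy, so it tells us nothing about relationships among taxa.
III: derived state 'yes' in Bryooma, Rhizax, and Rhizellus only — synapomorphy for {Bryooma, Rhizax, Rhizellus}.
IV (derived state 'yes') is shared by all ingroup taxa — unites the whole ingroup.
V (derived state 'yes') is unique to Zygilis (autapomorphy; uninformative for grouping).
Most parsimonious ingroup topology: ((Rhizellus,(Bryooma,Rhizax)),Zygilis).
The clade {Bryooma, Rhizax} is supported by I: its derived state 'yes' occurs in exactly those taxa and in no other taxon (including the outgroup).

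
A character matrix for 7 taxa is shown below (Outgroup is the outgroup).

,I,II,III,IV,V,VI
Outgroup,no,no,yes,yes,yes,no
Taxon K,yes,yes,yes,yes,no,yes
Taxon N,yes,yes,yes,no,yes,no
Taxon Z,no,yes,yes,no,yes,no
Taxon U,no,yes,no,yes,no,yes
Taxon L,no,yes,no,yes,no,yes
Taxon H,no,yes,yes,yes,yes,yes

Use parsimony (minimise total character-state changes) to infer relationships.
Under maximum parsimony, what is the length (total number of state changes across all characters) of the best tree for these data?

7

Character polarity is set by the outgroup: the derived state is whichever differs from the outgroup's state, so for III, IV, V the derived state is 'no', and for the remaining characters it is 'yes'.
I groups Taxon K and Taxon N, which is incompatible with the clades supported by the remaining characters; treating it as convergent (homoplasy) costs fewer steps than any alternative tree.
All ingroup taxa share the derived state 'yes' for II; it defines the ingroup but does not resolve relationships within it.
III: derived state 'no' in Taxon L and Taxon U only — synapomorphy for {Taxon L, Taxon U}.
Only Taxon N and Taxon Z show the derived state 'no' for IV, supporting them as a clade.
V (derived state 'no') is shared by Taxon K, Taxon L, and Taxon U — a synapomorphy uniting that clade.
VI: derived state 'yes' in Taxon H, Taxon K, Taxon L, and Taxon U only — synapomorphy for {Taxon H, Taxon K, Taxon L, Taxon U}.
Most parsimonious ingroup topology: (((Taxon K,(Taxon U,Taxon L)),Taxon H),(Taxon N,Taxon Z)).
Changes per character on this tree: I: 2; II: 1; III: 1; IV: 1; V: 1; VI: 1.
Total = 7.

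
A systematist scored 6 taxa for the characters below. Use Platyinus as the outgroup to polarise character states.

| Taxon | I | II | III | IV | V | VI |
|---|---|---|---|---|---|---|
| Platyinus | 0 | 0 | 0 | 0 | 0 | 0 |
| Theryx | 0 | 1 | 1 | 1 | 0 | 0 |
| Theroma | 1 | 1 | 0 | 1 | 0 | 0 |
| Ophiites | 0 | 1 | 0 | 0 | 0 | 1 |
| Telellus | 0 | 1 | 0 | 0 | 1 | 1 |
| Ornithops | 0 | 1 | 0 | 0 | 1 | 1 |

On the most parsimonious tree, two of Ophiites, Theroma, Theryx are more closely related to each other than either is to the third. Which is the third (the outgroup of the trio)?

Ophiites

The outgroup has state '0' for every character, so '1' is the derived state throughout.
I: derived state '1' in Theroma only — an autapomorphy, so it tells us nothing about relationships among taxa.
All ingroup taxa share the derived state '1' for II; it defines the ingroup but does not resolve relationships within it.
III: derived state '1' in Theryx only — an autapomorphy, so it tells us nothing about relationships among taxa.
IV: derived state '1' in Theroma and Theryx only — synapomorphy for {Theroma, Theryx}.
Only Ornithops and Telellus show the derived state '1' for V, supporting them as a clade.
VI: derived state '1' in Ophiites, Ornithops, and Telellus only — synapomorphy for {Ophiites, Ornithops, Telellus}.
Most parsimonious ingroup topology: ((Theryx,Theroma),(Ophiites,(Telellus,Ornithops))).
Theryx and Theroma share a more recent common ancestor with each other than either does with Ophiites, so Ophiites is the least closely related of the three.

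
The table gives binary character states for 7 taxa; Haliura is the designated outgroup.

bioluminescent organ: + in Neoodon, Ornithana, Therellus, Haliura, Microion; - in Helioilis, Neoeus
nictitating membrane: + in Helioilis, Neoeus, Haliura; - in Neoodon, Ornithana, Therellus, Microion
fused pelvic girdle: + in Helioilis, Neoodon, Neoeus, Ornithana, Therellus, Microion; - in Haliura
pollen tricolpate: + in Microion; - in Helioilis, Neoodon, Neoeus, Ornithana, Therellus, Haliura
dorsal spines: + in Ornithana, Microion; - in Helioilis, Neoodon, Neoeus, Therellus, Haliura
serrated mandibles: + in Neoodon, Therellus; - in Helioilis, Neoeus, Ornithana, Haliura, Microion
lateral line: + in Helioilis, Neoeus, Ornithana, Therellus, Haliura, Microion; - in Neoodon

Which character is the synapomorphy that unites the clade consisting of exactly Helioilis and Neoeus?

Character polarity is set by the outgroup: the derived state is whichever differs from the outgroup's state, so for bioluminescent organ, nictitating membrane, lateral line the derived state is '-', and for the remaining characters it is '+'.
Only Helioilis and Neoeus show the derived state '-' for bioluminescent organ, supporting them as a clade.
nictitating membrane: derived state '-' in Microion, Neoodon, Ornithana, and Therellus only — synapomorphy for {Microion, Neoodon, Ornithana, Therellus}.
All ingroup taxa share the derived state '+' for fused pelvic girdle; it defines the ingroup but does not resolve relationships within it.
pollen tricolpate: derived state '+' in Microion only — an autapomorphy, so it tells us nothing about relationships among taxa.
Only Microion and Ornithana show the derived state '+' for dorsal spines, supporting them as a clade.
serrated mandibles: derived state '+' in Neoodon and Therellus only — synapomorphy for {Neoodon, Therellus}.
lateral line (derived state '-') is unique to Neoodon (autapomorphy; uninformative for grouping).
Most parsimonious ingroup topology: (((Therellus,Neoodon),(Microion,Ornithana)),(Neoeus,Helioilis)).
The clade {Helioilis, Neoeus} is supported by bioluminescent organ: its derived state '-' occurs in exactly those taxa and in no other taxon (including the outgroup).

bioluminescent organ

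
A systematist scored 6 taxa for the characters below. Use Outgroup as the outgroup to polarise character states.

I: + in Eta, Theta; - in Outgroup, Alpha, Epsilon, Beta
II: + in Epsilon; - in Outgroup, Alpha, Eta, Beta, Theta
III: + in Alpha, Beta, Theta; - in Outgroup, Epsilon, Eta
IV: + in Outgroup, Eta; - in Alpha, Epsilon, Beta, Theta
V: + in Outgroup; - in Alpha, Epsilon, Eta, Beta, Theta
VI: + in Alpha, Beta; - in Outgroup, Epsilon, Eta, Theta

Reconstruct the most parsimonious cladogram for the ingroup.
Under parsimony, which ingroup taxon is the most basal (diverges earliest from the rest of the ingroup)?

Eta

Character polarity is set by the outgroup: the derived state is whichever differs from the outgroup's state, so for IV, V the derived state is '-', and for the remaining characters it is '+'.
I (state '+') occurs in Eta and Theta but conflicts with the nesting implied by the other characters — most parsimoniously interpreted as homoplasy.
II: derived state '+' in Epsilon only — an autapomorphy, so it tells us nothing about relationships among taxa.
III (derived state '+') is shared by Alpha, Beta, and Theta — a synapomorphy uniting that clade.
Only Alpha, Beta, Epsilon, and Theta show the derived state '-' for IV, supporting them as a clade.
All ingroup taxa share the derived state '-' for V; it defines the ingroup but does not resolve relationships within it.
Only Alpha and Beta show the derived state '+' for VI, supporting them as a clade.
Most parsimonious ingroup topology: ((((Alpha,Beta),Theta),Epsilon),Eta).
Eta is sister to the clade containing all other ingroup taxa, so it is the earliest-diverging (most basal) ingroup lineage.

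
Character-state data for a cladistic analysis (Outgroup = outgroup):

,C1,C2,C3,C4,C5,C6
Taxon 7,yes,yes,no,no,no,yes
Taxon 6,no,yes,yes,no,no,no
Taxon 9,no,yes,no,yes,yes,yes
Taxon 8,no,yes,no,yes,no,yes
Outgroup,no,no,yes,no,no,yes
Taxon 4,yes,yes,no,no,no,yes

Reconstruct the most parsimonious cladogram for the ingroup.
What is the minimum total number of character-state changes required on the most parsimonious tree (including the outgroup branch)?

6

Character polarity is set by the outgroup: the derived state is whichever differs from the outgroup's state, so for C3, C6 the derived state is 'no', and for the remaining characters it is 'yes'.
C1 (derived state 'yes') is shared by Taxon 4 and Taxon 7 — a synapomorphy uniting that clade.
All ingroup taxa share the derived state 'yes' for C2; it defines the ingroup but does not resolve relationships within it.
Only Taxon 4, Taxon 7, Taxon 8, and Taxon 9 show the derived state 'no' for C3, supporting them as a clade.
C4 (derived state 'yes') is shared by Taxon 8 and Taxon 9 — a synapomorphy uniting that clade.
C5: derived state 'yes' in Taxon 9 only — an autapomorphy, so it tells us nothing about relationships among taxa.
C6: derived state 'no' in Taxon 6 only — an autapomorphy, so it tells us nothing about relationships among taxa.
Most parsimonious ingroup topology: (((Taxon 8,Taxon 9),(Taxon 4,Taxon 7)),Taxon 6).
Changes per character on this tree: C1: 1; C2: 1; C3: 1; C4: 1; C5: 1; C6: 1.
Total = 6.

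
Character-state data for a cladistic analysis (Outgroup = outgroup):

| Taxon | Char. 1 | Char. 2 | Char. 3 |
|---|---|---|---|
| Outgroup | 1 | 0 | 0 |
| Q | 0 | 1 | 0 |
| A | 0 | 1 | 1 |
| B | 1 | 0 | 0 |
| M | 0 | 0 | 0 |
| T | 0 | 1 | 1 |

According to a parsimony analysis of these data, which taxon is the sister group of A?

T

Character polarity is set by the outgroup: the derived state is whichever differs from the outgroup's state, so for Char. 1 the derived state is '0', and for the remaining characters it is '1'.
Only A, M, Q, and T show the derived state '0' for Char. 1, supporting them as a clade.
Only A, Q, and T show the derived state '1' for Char. 2, supporting them as a clade.
Only A and T show the derived state '1' for Char. 3, supporting them as a clade.
Most parsimonious ingroup topology: (((Q,(A,T)),M),B).
A and T form a cherry on this tree, so they are sister taxa.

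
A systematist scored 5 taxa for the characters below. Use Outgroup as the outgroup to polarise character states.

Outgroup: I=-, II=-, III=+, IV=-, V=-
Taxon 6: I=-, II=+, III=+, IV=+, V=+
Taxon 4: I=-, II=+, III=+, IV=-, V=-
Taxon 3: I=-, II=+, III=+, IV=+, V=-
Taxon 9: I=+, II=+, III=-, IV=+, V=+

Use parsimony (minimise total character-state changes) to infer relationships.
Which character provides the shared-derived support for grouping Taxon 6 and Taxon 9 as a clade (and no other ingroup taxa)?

Character polarity is set by the outgroup: the derived state is whichever differs from the outgroup's state, so for III the derived state is '-', and for the remaining characters it is '+'.
I: derived state '+' in Taxon 9 only — an autapomorphy, so it tells us nothing about relationships among taxa.
All ingroup taxa share the derived state '+' for II; it defines the ingroup but does not resolve relationships within it.
III: derived state '-' in Taxon 9 only — an autapomorphy, so it tells us nothing about relationships among taxa.
IV (derived state '+') is shared by Taxon 3, Taxon 6, and Taxon 9 — a synapomorphy uniting that clade.
V: derived state '+' in Taxon 6 and Taxon 9 only — synapomorphy for {Taxon 6, Taxon 9}.
Most parsimonious ingroup topology: (((Taxon 6,Taxon 9),Taxon 3),Taxon 4).
The clade {Taxon 6, Taxon 9} is supported by V: its derived state '+' occurs in exactly those taxa and in no other taxon (including the outgroup).

V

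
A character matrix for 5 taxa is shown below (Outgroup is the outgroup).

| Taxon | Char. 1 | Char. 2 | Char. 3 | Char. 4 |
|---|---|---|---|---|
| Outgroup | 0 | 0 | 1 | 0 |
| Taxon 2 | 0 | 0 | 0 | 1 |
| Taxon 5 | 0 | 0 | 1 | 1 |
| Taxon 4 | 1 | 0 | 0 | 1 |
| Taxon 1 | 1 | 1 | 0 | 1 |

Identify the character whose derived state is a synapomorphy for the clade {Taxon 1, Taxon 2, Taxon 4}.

Char. 3

Character polarity is set by the outgroup: the derived state is whichever differs from the outgroup's state, so for Char. 3 the derived state is '0', and for the remaining characters it is '1'.
Char. 1: derived state '1' in Taxon 1 and Taxon 4 only — synapomorphy for {Taxon 1, Taxon 4}.
Char. 2 (derived state '1') is unique to Taxon 1 (autapomorphy; uninformative for grouping).
Only Taxon 1, Taxon 2, and Taxon 4 show the derived state '0' for Char. 3, supporting them as a clade.
Char. 4 (derived state '1') is shared by all ingroup taxa — unites the whole ingroup.
Most parsimonious ingroup topology: ((Taxon 2,(Taxon 4,Taxon 1)),Taxon 5).
The clade {Taxon 1, Taxon 2, Taxon 4} is supported by Char. 3: its derived state '0' occurs in exactly those taxa and in no other taxon (including the outgroup).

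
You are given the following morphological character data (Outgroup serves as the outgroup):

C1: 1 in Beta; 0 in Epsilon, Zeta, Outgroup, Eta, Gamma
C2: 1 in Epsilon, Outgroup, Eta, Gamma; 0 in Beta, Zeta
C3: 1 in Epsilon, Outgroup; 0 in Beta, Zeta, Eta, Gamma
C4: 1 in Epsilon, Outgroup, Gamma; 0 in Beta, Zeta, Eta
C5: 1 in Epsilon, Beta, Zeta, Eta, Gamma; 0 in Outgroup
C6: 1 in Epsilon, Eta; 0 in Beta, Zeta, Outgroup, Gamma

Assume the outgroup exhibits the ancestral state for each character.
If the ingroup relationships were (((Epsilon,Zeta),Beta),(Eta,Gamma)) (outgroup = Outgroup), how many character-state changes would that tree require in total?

11

Map each character onto (((Epsilon,Zeta),Beta),(Eta,Gamma)) (rooted by Outgroup) and count the minimum state changes it requires (Fitch parsimony):
C1: 1; C2: 2; C3: 2; C4: 3; C5: 1; C6: 2.
Total tree length = 11.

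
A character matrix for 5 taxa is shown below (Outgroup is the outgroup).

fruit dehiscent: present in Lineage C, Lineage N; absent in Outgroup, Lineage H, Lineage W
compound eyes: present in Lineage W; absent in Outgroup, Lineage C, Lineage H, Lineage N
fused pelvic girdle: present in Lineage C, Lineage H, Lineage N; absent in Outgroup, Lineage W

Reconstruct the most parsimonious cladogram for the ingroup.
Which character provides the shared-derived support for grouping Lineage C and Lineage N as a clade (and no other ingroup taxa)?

The outgroup has state 'absent' for every character, so 'present' is the derived state throughout.
fruit dehiscent: derived state 'present' in Lineage C and Lineage N only — synapomorphy for {Lineage C, Lineage N}.
compound eyes (derived state 'present') is unique to Lineage W (autapomorphy; uninformative for grouping).
Only Lineage C, Lineage H, and Lineage N show the derived state 'present' for fused pelvic girdle, supporting them as a clade.
Most parsimonious ingroup topology: (((Lineage C,Lineage N),Lineage H),Lineage W).
The clade {Lineage C, Lineage N} is supported by fruit dehiscent: its derived state 'present' occurs in exactly those taxa and in no other taxon (including the outgroup).

fruit dehiscent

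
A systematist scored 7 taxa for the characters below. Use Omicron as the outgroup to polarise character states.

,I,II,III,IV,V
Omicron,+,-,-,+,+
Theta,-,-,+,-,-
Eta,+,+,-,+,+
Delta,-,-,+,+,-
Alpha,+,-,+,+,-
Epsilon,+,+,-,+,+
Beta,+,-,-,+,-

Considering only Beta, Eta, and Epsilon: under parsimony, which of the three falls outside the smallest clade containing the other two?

Character polarity is set by the outgroup: the derived state is whichever differs from the outgroup's state, so for I, IV, V the derived state is '-', and for the remaining characters it is '+'.
I (derived state '-') is shared by Delta and Theta — a synapomorphy uniting that clade.
II (derived state '+') is shared by Epsilon and Eta — a synapomorphy uniting that clade.
III (derived state '+') is shared by Alpha, Delta, and Theta — a synapomorphy uniting that clade.
IV: derived state '-' in Theta only — an autapomorphy, so it tells us nothing about relationships among taxa.
V: derived state '-' in Alpha, Beta, Delta, and Theta only — synapomorphy for {Alpha, Beta, Delta, Theta}.
Most parsimonious ingroup topology: ((((Theta,Delta),Alpha),Beta),(Eta,Epsilon)).
Epsilon and Eta share a more recent common ancestor with each other than either does with Beta, so Beta is the least closely related of the three.

Beta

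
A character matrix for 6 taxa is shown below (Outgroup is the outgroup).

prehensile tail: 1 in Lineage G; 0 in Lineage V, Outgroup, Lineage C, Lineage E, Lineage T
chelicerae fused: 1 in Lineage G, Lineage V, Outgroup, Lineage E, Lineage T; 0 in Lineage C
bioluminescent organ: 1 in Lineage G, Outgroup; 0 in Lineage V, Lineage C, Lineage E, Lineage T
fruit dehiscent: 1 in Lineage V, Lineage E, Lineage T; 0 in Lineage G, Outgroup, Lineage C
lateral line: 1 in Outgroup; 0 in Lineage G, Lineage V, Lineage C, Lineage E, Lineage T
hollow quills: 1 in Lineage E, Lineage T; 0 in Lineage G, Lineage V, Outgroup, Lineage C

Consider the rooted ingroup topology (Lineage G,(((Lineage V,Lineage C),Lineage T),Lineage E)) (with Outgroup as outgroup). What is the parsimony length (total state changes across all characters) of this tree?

Map each character onto (Lineage G,(((Lineage V,Lineage C),Lineage T),Lineage E)) (rooted by Outgroup) and count the minimum state changes it requires (Fitch parsimony):
prehensile tail: 1; chelicerae fused: 1; bioluminescent organ: 1; fruit dehiscent: 2; lateral line: 1; hollow quills: 2.
Total tree length = 8.

8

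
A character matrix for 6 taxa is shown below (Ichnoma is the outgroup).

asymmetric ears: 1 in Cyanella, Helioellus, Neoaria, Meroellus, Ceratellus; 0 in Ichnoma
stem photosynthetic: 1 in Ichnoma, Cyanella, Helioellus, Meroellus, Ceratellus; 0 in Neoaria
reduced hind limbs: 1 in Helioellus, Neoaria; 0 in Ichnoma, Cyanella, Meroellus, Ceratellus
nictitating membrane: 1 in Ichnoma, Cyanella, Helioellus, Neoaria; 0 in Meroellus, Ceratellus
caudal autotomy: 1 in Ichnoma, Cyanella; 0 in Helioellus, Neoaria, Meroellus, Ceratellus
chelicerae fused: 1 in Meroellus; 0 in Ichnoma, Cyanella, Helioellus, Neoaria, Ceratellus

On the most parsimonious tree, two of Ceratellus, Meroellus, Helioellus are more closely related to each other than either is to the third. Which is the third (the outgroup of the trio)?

Helioellus

Character polarity is set by the outgroup: the derived state is whichever differs from the outgroup's state, so for stem photosynthetic, nictitating membrane, caudal autotomy the derived state is '0', and for the remaining characters it is '1'.
asymmetric ears (derived state '1') is shared by all ingroup taxa — unites the whole ingroup.
stem photosynthetic: derived state '0' in Neoaria only — an autapomorphy, so it tells us nothing about relationships among taxa.
Only Helioellus and Neoaria show the derived state '1' for reduced hind limbs, supporting them as a clade.
nictitating membrane: derived state '0' in Ceratellus and Meroellus only — synapomorphy for {Ceratellus, Meroellus}.
Only Ceratellus, Helioellus, Meroellus, and Neoaria show the derived state '0' for caudal autotomy, supporting them as a clade.
chelicerae fused (derived state '1') is unique to Meroellus (autapomorphy; uninformative for grouping).
Most parsimonious ingroup topology: (Cyanella,((Helioellus,Neoaria),(Meroellus,Ceratellus))).
Meroellus and Ceratellus share a more recent common ancestor with each other than either does with Helioellus, so Helioellus is the least closely related of the three.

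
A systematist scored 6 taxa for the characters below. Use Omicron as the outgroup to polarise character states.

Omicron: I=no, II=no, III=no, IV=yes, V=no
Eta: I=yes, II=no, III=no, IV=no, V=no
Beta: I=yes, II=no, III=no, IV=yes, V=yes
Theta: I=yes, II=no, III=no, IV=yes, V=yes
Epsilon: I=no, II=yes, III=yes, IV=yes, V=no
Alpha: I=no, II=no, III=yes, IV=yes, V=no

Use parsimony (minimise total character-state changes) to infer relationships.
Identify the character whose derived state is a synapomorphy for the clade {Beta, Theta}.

V

Character polarity is set by the outgroup: the derived state is whichever differs from the outgroup's state, so for IV the derived state is 'no', and for the remaining characters it is 'yes'.
Only Beta, Eta, and Theta show the derived state 'yes' for I, supporting them as a clade.
II (derived state 'yes') is unique to Epsilon (autapomorphy; uninformative for grouping).
III: derived state 'yes' in Alpha and Epsilon only — synapomorphy for {Alpha, Epsilon}.
IV (derived state 'no') is unique to Eta (autapomorphy; uninformative for grouping).
Only Beta and Theta show the derived state 'yes' for V, supporting them as a clade.
Most parsimonious ingroup topology: ((Eta,(Beta,Theta)),(Epsilon,Alpha)).
The clade {Beta, Theta} is supported by V: its derived state 'yes' occurs in exactly those taxa and in no other taxon (including the outgroup).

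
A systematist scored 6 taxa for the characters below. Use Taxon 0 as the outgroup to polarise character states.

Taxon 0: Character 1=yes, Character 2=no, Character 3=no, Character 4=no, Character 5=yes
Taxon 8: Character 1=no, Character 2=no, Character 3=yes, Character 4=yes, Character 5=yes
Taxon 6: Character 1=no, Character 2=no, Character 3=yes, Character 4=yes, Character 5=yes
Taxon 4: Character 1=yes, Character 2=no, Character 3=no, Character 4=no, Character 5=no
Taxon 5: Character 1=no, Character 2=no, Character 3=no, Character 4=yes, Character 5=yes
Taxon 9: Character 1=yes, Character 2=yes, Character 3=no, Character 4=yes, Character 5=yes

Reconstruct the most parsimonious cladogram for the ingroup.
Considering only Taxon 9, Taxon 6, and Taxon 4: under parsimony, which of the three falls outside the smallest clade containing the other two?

Taxon 4

Character polarity is set by the outgroup: the derived state is whichever differs from the outgroup's state, so for Character 1, Character 5 the derived state is 'no', and for the remaining characters it is 'yes'.
Character 1 (derived state 'no') is shared by Taxon 5, Taxon 6, and Taxon 8 — a synapomorphy uniting that clade.
Character 2: derived state 'yes' in Taxon 9 only — an autapomorphy, so it tells us nothing about relationships among taxa.
Character 3: derived state 'yes' in Taxon 6 and Taxon 8 only — synapomorphy for {Taxon 6, Taxon 8}.
Only Taxon 5, Taxon 6, Taxon 8, and Taxon 9 show the derived state 'yes' for Character 4, supporting them as a clade.
Character 5 (derived state 'no') is unique to Taxon 4 (autapomorphy; uninformative for grouping).
Most parsimonious ingroup topology: ((((Taxon 8,Taxon 6),Taxon 5),Taxon 9),Taxon 4).
Taxon 6 and Taxon 9 share a more recent common ancestor with each other than either does with Taxon 4, so Taxon 4 is the least closely related of the three.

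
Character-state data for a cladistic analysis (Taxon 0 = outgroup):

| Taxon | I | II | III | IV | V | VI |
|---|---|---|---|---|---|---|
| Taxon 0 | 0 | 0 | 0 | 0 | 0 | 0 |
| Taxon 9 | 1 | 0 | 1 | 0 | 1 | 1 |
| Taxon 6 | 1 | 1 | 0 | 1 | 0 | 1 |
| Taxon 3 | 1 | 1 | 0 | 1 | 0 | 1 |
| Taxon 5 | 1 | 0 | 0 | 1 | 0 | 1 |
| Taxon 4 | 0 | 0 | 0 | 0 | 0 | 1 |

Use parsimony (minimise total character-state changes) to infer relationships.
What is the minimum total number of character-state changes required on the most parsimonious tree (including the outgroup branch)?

6

The outgroup has state '0' for every character, so '1' is the derived state throughout.
I: derived state '1' in Taxon 3, Taxon 5, Taxon 6, and Taxon 9 only — synapomorphy for {Taxon 3, Taxon 5, Taxon 6, Taxon 9}.
II (derived state '1') is shared by Taxon 3 and Taxon 6 — a synapomorphy uniting that clade.
III (derived state '1') is unique to Taxon 9 (autapomorphy; uninformative for grouping).
IV (derived state '1') is shared by Taxon 3, Taxon 5, and Taxon 6 — a synapomorphy uniting that clade.
V: derived state '1' in Taxon 9 only — an autapomorphy, so it tells us nothing about relationships among taxa.
All ingroup taxa share the derived state '1' for VI; it defines the ingroup but does not resolve relationships within it.
Most parsimonious ingroup topology: ((Taxon 9,((Taxon 6,Taxon 3),Taxon 5)),Taxon 4).
Changes per character on this tree: I: 1; II: 1; III: 1; IV: 1; V: 1; VI: 1.
Total = 6.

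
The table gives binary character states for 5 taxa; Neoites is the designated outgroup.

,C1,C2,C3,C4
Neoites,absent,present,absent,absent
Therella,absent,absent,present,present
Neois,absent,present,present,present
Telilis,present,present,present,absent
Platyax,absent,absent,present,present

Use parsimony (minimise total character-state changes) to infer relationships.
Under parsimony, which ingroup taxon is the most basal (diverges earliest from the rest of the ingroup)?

Character polarity is set by the outgroup: the derived state is whichever differs from the outgroup's state, so for C2 the derived state is 'absent', and for the remaining characters it is 'present'.
C1 (derived state 'present') is unique to Telilis (autapomorphy; uninformative for grouping).
C2: derived state 'absent' in Platyax and Therella only — synapomorphy for {Platyax, Therella}.
C3 (derived state 'present') is shared by all ingroup taxa — unites the whole ingroup.
C4 (derived state 'present') is shared by Neois, Platyax, and Therella — a synapomorphy uniting that clade.
Most parsimonious ingroup topology: (((Therella,Platyax),Neois),Telilis).
Telilis is sister to the clade containing all other ingroup taxa, so it is the earliest-diverging (most basal) ingroup lineage.

Telilis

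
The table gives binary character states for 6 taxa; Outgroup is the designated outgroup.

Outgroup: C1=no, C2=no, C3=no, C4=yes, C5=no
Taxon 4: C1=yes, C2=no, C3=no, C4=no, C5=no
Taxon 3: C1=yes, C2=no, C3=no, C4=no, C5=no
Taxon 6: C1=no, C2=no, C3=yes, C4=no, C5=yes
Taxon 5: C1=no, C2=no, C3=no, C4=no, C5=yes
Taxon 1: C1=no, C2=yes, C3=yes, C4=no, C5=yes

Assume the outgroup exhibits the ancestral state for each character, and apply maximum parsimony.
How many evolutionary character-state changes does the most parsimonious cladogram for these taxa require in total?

Character polarity is set by the outgroup: the derived state is whichever differs from the outgroup's state, so for C4 the derived state is 'no', and for the remaining characters it is 'yes'.
C1 (derived state 'yes') is shared by Taxon 3 and Taxon 4 — a synapomorphy uniting that clade.
C2: derived state 'yes' in Taxon 1 only — an autapomorphy, so it tells us nothing about relationships among taxa.
C3: derived state 'yes' in Taxon 1 and Taxon 6 only — synapomorphy for {Taxon 1, Taxon 6}.
All ingroup taxa share the derived state 'no' for C4; it defines the ingroup but does not resolve relationships within it.
C5 (derived state 'yes') is shared by Taxon 1, Taxon 5, and Taxon 6 — a synapomorphy uniting that clade.
Most parsimonious ingroup topology: ((Taxon 4,Taxon 3),((Taxon 6,Taxon 1),Taxon 5)).
Changes per character on this tree: C1: 1; C2: 1; C3: 1; C4: 1; C5: 1.
Total = 5.

5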